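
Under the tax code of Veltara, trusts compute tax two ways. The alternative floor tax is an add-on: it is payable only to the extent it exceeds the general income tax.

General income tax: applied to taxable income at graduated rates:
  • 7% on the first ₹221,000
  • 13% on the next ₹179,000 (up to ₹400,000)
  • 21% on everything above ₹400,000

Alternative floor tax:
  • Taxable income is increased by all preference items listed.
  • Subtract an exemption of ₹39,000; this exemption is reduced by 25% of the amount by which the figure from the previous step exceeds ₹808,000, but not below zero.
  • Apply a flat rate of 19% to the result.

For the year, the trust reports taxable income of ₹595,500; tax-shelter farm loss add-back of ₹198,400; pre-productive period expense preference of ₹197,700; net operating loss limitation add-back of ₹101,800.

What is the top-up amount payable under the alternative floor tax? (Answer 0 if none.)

₹127,951

Alternative floor tax:
  Adjusted income: ₹595,500 + ₹198,400 + ₹197,700 + ₹101,800 = ₹1,093,400
  Exemption: 25% × (₹1,093,400 − ₹808,000) = ₹71,350 ≥ ₹39,000, so the exemption is fully phased out
  Base: ₹1,093,400 − ₹0 = ₹1,093,400
  ₹1,093,400 × 19% = ₹207,746

General income tax:
  ₹221,000 × 7% = ₹15,470
  ₹179,000 × 13% = ₹23,270
  ₹195,500 × 21% = ₹41,055
  → ₹79,795

Excess of alternative floor tax over general income tax: ₹207,746 − ₹79,795 = ₹127,951.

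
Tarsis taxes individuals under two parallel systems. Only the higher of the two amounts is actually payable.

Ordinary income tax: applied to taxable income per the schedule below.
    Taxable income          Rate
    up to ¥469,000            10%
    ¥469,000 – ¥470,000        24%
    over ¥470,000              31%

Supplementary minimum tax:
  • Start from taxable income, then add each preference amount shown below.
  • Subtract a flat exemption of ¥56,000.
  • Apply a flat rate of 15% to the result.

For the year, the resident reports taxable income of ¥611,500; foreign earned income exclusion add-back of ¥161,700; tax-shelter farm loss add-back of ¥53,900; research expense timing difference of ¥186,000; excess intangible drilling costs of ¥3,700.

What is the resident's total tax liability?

Ordinary income tax:
  ¥469,000 × 10% = ¥46,900
  ¥1,000 × 24% = ¥240
  ¥141,500 × 31% = ¥43,865
  → ¥91,005

Supplementary minimum tax:
  Adjusted income: ¥611,500 + ¥161,700 + ¥53,900 + ¥186,000 + ¥3,700 = ¥1,016,800
  Less exemption ¥56,000 → base ¥960,800
  ¥960,800 × 15% = ¥144,120

¥144,120 > ¥91,005, so the supplementary minimum tax is the binding amount.

¥144,120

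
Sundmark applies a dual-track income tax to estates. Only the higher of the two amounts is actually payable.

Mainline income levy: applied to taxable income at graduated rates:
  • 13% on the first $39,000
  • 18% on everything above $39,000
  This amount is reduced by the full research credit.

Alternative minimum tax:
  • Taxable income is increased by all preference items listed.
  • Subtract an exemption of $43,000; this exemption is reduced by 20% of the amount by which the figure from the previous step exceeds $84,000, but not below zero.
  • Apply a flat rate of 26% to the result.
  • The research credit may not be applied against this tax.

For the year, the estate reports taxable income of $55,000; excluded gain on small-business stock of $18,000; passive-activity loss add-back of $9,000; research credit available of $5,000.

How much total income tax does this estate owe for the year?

Mainline income levy:
  $39,000 × 13% = $5,070
  $16,000 × 18% = $2,880
  → $7,950
  Less research credit $5,000 → $2,950

Alternative minimum tax:
  Adjusted income: $55,000 + $18,000 + $9,000 = $82,000
  Exemption: $82,000 ≤ $84,000, so full $43,000 applies
  Base: $82,000 − $43,000 = $39,000
  $39,000 × 26% = $10,140

$10,140 > $2,950, so the alternative minimum tax is the binding amount.

$10,140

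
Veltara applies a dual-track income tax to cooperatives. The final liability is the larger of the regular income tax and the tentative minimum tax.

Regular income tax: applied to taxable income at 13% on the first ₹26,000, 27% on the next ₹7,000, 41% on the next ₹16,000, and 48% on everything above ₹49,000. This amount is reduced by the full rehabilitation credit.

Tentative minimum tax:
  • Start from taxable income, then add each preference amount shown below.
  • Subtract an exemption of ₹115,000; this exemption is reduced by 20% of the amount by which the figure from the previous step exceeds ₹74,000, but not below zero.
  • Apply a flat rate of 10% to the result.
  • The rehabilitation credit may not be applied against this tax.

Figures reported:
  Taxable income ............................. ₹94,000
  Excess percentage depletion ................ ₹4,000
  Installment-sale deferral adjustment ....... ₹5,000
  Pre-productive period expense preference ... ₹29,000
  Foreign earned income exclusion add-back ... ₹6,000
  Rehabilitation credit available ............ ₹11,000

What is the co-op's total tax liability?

₹22,430

Regular income tax:
  ₹26,000 × 13% = ₹3,380
  ₹7,000 × 27% = ₹1,890
  ₹16,000 × 41% = ₹6,560
  ₹45,000 × 48% = ₹21,600
  → ₹33,430
  Less rehabilitation credit ₹11,000 → ₹22,430

Tentative minimum tax:
  Adjusted income: ₹94,000 + ₹4,000 + ₹5,000 + ₹29,000 + ₹6,000 = ₹138,000
  Exemption: ₹115,000 − 20% × (₹138,000 − ₹74,000) = ₹115,000 − ₹12,800 = ₹102,200
  Base: ₹138,000 − ₹102,200 = ₹35,800
  ₹35,800 × 10% = ₹3,580

₹22,430 > ₹3,580, so the regular income tax governs.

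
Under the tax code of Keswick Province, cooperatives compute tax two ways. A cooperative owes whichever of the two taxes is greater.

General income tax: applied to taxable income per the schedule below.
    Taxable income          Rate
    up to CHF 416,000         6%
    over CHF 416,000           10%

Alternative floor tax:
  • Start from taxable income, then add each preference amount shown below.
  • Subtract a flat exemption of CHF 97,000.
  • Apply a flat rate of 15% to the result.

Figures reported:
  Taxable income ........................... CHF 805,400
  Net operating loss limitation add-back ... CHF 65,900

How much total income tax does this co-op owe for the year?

Alternative floor tax:
  Adjusted income: CHF 805,400 + CHF 65,900 = CHF 871,300
  Less exemption CHF 97,000 → base CHF 774,300
  CHF 774,300 × 15% = CHF 116,145

General income tax:
  CHF 416,000 × 6% = CHF 24,960
  CHF 389,400 × 10% = CHF 38,940
  → CHF 63,900

CHF 116,145 > CHF 63,900, so the alternative floor tax is the binding amount.

CHF 116,145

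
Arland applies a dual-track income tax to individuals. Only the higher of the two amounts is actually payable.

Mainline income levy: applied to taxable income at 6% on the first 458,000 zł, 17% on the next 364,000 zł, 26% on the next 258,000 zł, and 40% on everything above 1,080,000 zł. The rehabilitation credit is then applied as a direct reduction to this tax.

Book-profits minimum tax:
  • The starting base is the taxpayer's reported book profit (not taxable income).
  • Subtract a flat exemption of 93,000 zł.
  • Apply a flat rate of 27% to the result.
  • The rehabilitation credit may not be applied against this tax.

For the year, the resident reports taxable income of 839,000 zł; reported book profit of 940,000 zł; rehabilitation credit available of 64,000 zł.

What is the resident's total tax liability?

228,690 zł

Book-profits minimum tax:
  Base (reported book profit): 940,000 zł
  Less exemption 93,000 zł → base 847,000 zł
  847,000 zł × 27% = 228,690 zł

Mainline income levy:
  458,000 zł × 6% = 27,480 zł
  364,000 zł × 17% = 61,880 zł
  17,000 zł × 26% = 4,420 zł
  → 93,780 zł
  Less rehabilitation credit 64,000 zł → 29,780 zł

228,690 zł > 29,780 zł, so the book-profits minimum tax is the binding amount.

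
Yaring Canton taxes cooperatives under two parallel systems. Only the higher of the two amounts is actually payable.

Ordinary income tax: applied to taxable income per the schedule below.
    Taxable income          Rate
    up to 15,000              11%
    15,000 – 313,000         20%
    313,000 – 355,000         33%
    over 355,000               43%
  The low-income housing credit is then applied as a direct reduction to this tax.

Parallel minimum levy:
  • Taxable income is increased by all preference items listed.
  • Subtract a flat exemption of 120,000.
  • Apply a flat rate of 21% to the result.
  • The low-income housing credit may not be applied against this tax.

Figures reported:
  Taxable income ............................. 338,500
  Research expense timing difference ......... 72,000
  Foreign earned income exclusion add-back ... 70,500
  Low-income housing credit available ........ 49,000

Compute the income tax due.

Ordinary income tax:
  15,000 × 11% = 1,650
  298,000 × 20% = 59,600
  25,500 × 33% = 8,415
  → 69,665
  Less low-income housing credit 49,000 → 20,665

Parallel minimum levy:
  Adjusted income: 338,500 + 72,000 + 70,500 = 481,000
  Less exemption 120,000 → base 361,000
  361,000 × 21% = 75,810

75,810 > 20,665, so the parallel minimum levy is the binding amount.

75,810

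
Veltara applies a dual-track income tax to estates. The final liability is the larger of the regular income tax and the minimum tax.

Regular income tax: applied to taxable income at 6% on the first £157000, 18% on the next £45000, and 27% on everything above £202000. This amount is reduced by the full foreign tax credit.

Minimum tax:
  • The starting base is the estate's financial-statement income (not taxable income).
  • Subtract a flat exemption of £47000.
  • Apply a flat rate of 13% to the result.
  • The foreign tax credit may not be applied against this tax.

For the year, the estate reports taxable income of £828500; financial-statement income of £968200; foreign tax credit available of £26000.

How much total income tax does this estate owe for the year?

Regular income tax:
  £157000 × 6% = £9420
  £45000 × 18% = £8100
  £626500 × 27% = £169155
  → £186675
  Less foreign tax credit £26000 → £160675

Minimum tax:
  Base (financial-statement income): £968200
  Less exemption £47000 → base £921200
  £921200 × 13% = £119756

£160675 > £119756, so the regular income tax governs.

£160675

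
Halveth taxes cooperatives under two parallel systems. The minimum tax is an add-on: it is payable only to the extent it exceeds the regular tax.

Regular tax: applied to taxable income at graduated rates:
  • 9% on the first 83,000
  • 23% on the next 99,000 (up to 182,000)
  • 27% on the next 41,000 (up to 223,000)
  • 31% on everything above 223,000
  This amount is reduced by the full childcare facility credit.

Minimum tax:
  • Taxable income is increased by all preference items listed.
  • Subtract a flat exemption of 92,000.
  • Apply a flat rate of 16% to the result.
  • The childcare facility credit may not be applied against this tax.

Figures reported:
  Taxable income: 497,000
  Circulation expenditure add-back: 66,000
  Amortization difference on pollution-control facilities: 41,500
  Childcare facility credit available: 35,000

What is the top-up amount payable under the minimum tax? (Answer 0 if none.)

0

Minimum tax:
  Adjusted income: 497,000 + 66,000 + 41,500 = 604,500
  Less exemption 92,000 → base 512,500
  512,500 × 16% = 82,000

Regular tax:
  83,000 × 9% = 7,470
  99,000 × 23% = 22,770
  41,000 × 27% = 11,070
  274,000 × 31% = 84,940
  → 126,250
  Less childcare facility credit 35,000 → 91,250

82,000 ≤ 91,250, so no add-on is due.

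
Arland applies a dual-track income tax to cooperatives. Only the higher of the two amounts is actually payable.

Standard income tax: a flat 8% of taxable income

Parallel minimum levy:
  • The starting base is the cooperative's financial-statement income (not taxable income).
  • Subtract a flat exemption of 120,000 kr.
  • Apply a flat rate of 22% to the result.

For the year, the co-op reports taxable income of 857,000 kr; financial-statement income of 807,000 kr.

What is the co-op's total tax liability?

151,140 kr

Parallel minimum levy:
  Base (financial-statement income): 807,000 kr
  Less exemption 120,000 kr → base 687,000 kr
  687,000 kr × 22% = 151,140 kr

Standard income tax:
  857,000 kr × 8% = 68,560 kr

151,140 kr > 68,560 kr, so the parallel minimum levy is the binding amount.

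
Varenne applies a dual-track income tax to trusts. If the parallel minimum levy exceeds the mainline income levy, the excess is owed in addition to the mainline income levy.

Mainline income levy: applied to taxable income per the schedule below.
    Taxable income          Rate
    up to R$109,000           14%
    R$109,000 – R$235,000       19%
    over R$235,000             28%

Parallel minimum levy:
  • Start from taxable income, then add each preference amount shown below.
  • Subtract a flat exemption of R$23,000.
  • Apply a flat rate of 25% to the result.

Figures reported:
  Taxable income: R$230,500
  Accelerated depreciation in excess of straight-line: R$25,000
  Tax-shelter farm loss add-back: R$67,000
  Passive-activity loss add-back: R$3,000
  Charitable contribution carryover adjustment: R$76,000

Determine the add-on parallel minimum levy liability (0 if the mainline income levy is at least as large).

R$56,280

Mainline income levy:
  R$109,000 × 14% = R$15,260
  R$121,500 × 19% = R$23,085
  → R$38,345

Parallel minimum levy:
  Adjusted income: R$230,500 + R$25,000 + R$67,000 + R$3,000 + R$76,000 = R$401,500
  Less exemption R$23,000 → base R$378,500
  R$378,500 × 25% = R$94,625

Excess of parallel minimum levy over mainline income levy: R$94,625 − R$38,345 = R$56,280.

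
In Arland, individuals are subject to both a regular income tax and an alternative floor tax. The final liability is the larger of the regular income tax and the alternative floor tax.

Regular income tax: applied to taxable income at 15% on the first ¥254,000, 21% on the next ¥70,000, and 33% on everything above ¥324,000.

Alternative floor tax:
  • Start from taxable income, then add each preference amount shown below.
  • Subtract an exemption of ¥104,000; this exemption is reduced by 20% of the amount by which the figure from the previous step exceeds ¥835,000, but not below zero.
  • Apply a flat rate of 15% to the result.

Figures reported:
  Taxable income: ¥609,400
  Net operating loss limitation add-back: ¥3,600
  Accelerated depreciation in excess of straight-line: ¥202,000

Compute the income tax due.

¥146,982

Alternative floor tax:
  Adjusted income: ¥609,400 + ¥3,600 + ¥202,000 = ¥815,000
  Exemption: ¥815,000 ≤ ¥835,000, so full ¥104,000 applies
  Base: ¥815,000 − ¥104,000 = ¥711,000
  ¥711,000 × 15% = ¥106,650

Regular income tax:
  ¥254,000 × 15% = ¥38,100
  ¥70,000 × 21% = ¥14,700
  ¥285,400 × 33% = ¥94,182
  → ¥146,982

¥146,982 > ¥106,650, so the regular income tax governs.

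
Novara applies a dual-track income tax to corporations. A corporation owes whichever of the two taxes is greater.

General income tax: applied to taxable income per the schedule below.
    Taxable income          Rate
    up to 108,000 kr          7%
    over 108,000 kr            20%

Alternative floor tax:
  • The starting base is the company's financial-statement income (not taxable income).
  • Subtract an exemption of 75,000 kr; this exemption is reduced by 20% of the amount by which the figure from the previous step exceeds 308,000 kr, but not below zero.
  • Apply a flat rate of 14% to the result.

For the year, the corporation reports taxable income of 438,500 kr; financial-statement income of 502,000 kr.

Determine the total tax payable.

Alternative floor tax:
  Base (financial-statement income): 502,000 kr
  Exemption: 75,000 kr − 20% × (502,000 kr − 308,000 kr) = 75,000 kr − 38,800 kr = 36,200 kr
  Base: 502,000 kr − 36,200 kr = 465,800 kr
  465,800 kr × 14% = 65,212 kr

General income tax:
  108,000 kr × 7% = 7,560 kr
  330,500 kr × 20% = 66,100 kr
  → 73,660 kr

73,660 kr > 65,212 kr, so the general income tax governs.

73,660 kr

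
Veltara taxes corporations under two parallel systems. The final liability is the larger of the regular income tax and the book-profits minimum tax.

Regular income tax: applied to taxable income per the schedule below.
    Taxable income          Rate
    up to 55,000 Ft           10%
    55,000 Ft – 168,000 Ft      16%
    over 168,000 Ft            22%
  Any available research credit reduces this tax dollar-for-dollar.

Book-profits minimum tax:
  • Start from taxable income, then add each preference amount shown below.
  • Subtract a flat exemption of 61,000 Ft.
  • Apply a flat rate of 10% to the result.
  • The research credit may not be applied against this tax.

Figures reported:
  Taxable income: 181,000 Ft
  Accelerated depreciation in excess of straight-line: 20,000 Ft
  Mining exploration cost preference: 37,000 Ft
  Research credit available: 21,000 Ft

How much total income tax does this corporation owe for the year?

Regular income tax:
  55,000 Ft × 10% = 5,500 Ft
  113,000 Ft × 16% = 18,080 Ft
  13,000 Ft × 22% = 2,860 Ft
  → 26,440 Ft
  Less research credit 21,000 Ft → 5,440 Ft

Book-profits minimum tax:
  Adjusted income: 181,000 Ft + 20,000 Ft + 37,000 Ft = 238,000 Ft
  Less exemption 61,000 Ft → base 177,000 Ft
  177,000 Ft × 10% = 17,700 Ft

17,700 Ft > 5,440 Ft, so the book-profits minimum tax is the binding amount.

17,700 Ft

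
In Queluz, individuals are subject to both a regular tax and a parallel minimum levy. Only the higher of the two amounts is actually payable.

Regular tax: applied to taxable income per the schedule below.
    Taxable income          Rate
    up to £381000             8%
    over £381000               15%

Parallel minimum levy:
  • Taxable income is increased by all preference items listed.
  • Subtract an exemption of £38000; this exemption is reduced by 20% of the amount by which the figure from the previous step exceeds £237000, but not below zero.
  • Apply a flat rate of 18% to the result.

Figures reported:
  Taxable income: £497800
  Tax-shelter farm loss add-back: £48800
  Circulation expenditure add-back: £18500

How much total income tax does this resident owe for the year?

£101718

Regular tax:
  £381000 × 8% = £30480
  £116800 × 15% = £17520
  → £48000

Parallel minimum levy:
  Adjusted income: £497800 + £48800 + £18500 = £565100
  Exemption: 20% × (£565100 − £237000) = £65620 ≥ £38000, so the exemption is fully phased out
  Base: £565100 − £0 = £565100
  £565100 × 18% = £101718

£101718 > £48000, so the parallel minimum levy is the binding amount.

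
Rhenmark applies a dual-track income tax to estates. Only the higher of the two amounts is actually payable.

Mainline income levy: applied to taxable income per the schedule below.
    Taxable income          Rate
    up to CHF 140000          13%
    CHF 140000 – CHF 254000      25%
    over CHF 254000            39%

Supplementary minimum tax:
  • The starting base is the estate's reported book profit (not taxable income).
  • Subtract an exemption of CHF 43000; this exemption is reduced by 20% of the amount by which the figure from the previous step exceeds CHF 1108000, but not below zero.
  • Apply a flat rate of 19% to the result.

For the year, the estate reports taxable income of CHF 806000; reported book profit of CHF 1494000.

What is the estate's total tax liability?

CHF 283860

Supplementary minimum tax:
  Base (reported book profit): CHF 1494000
  Exemption: 20% × (CHF 1494000 − CHF 1108000) = CHF 77200 ≥ CHF 43000, so the exemption is fully phased out
  Base: CHF 1494000 − CHF 0 = CHF 1494000
  CHF 1494000 × 19% = CHF 283860

Mainline income levy:
  CHF 140000 × 13% = CHF 18200
  CHF 114000 × 25% = CHF 28500
  CHF 552000 × 39% = CHF 215280
  → CHF 261980

CHF 283860 > CHF 261980, so the supplementary minimum tax is the binding amount.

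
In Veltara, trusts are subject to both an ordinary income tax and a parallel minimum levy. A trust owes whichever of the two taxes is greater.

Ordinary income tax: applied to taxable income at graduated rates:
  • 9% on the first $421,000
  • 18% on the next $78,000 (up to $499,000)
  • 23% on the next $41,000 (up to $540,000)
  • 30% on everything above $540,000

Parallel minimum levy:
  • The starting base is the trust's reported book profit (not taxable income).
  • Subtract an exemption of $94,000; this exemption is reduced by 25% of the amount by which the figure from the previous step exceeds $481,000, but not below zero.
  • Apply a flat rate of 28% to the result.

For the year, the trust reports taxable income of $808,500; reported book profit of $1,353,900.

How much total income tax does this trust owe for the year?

$379,092

Parallel minimum levy:
  Base (reported book profit): $1,353,900
  Exemption: 25% × ($1,353,900 − $481,000) = $218,225 ≥ $94,000, so the exemption is fully phased out
  Base: $1,353,900 − $0 = $1,353,900
  $1,353,900 × 28% = $379,092

Ordinary income tax:
  $421,000 × 9% = $37,890
  $78,000 × 18% = $14,040
  $41,000 × 23% = $9,430
  $268,500 × 30% = $80,550
  → $141,910

$379,092 > $141,910, so the parallel minimum levy is the binding amount.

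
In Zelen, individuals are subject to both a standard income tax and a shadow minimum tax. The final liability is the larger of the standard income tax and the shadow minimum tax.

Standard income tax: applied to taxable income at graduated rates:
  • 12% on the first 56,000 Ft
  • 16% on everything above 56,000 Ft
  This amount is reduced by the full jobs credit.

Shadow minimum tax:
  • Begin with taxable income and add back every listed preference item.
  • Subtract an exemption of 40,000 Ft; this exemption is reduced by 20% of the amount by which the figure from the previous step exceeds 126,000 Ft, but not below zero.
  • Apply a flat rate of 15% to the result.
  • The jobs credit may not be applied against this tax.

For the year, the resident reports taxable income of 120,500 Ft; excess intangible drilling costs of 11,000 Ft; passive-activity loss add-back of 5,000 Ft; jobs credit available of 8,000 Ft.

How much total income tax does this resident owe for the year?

Shadow minimum tax:
  Adjusted income: 120,500 Ft + 11,000 Ft + 5,000 Ft = 136,500 Ft
  Exemption: 40,000 Ft − 20% × (136,500 Ft − 126,000 Ft) = 40,000 Ft − 2,100 Ft = 37,900 Ft
  Base: 136,500 Ft − 37,900 Ft = 98,600 Ft
  98,600 Ft × 15% = 14,790 Ft

Standard income tax:
  56,000 Ft × 12% = 6,720 Ft
  64,500 Ft × 16% = 10,320 Ft
  → 17,040 Ft
  Less jobs credit 8,000 Ft → 9,040 Ft

14,790 Ft > 9,040 Ft, so the shadow minimum tax is the binding amount.

14,790 Ft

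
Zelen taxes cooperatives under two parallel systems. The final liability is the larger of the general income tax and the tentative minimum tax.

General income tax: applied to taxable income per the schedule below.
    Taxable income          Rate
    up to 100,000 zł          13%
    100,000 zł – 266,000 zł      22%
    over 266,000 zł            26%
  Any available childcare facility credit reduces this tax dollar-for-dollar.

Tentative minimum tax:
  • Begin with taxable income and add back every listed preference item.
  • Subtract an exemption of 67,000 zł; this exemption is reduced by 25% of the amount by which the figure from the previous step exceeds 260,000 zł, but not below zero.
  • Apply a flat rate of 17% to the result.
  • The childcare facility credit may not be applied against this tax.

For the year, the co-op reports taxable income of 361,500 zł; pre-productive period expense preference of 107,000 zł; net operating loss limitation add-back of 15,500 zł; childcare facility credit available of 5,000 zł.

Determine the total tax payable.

General income tax:
  100,000 zł × 13% = 13,000 zł
  166,000 zł × 22% = 36,520 zł
  95,500 zł × 26% = 24,830 zł
  → 74,350 zł
  Less childcare facility credit 5,000 zł → 69,350 zł

Tentative minimum tax:
  Adjusted income: 361,500 zł + 107,000 zł + 15,500 zł = 484,000 zł
  Exemption: 67,000 zł − 25% × (484,000 zł − 260,000 zł) = 67,000 zł − 56,000 zł = 11,000 zł
  Base: 484,000 zł − 11,000 zł = 473,000 zł
  473,000 zł × 17% = 80,410 zł

80,410 zł > 69,350 zł, so the tentative minimum tax is the binding amount.

80,410 zł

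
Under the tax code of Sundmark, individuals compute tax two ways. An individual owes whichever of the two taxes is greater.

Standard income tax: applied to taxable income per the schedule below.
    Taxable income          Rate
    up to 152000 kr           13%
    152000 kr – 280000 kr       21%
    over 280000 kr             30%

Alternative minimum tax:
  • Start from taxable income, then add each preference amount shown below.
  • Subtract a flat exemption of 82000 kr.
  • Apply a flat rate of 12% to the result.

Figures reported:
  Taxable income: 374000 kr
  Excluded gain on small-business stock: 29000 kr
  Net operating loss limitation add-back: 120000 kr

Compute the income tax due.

Standard income tax:
  152000 kr × 13% = 19760 kr
  128000 kr × 21% = 26880 kr
  94000 kr × 30% = 28200 kr
  → 74840 kr

Alternative minimum tax:
  Adjusted income: 374000 kr + 29000 kr + 120000 kr = 523000 kr
  Less exemption 82000 kr → base 441000 kr
  441000 kr × 12% = 52920 kr

74840 kr > 52920 kr, so the standard income tax governs.

74840 kr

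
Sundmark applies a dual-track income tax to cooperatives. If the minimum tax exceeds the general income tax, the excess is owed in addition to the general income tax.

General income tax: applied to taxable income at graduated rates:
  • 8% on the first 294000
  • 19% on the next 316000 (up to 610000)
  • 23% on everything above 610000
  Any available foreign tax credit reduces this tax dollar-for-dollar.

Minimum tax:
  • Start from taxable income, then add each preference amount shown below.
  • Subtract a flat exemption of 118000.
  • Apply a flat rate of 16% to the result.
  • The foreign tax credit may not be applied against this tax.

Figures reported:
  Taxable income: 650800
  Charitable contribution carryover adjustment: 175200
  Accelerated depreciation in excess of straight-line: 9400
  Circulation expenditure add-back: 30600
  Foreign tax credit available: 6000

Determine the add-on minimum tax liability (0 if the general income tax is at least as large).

32736

General income tax:
  294000 × 8% = 23520
  316000 × 19% = 60040
  40800 × 23% = 9384
  → 92944
  Less foreign tax credit 6000 → 86944

Minimum tax:
  Adjusted income: 650800 + 175200 + 9400 + 30600 = 866000
  Less exemption 118000 → base 748000
  748000 × 16% = 119680

Excess of minimum tax over general income tax: 119680 − 86944 = 32736.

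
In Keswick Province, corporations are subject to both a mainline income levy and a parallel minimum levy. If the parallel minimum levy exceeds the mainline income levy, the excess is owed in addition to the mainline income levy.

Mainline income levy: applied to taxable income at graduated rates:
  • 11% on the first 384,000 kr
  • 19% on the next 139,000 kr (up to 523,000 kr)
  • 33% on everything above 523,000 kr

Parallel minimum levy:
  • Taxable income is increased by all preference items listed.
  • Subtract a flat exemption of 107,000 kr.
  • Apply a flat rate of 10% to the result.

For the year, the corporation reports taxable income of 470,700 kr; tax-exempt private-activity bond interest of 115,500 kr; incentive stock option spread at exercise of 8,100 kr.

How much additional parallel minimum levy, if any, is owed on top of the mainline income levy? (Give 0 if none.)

Mainline income levy:
  384,000 kr × 11% = 42,240 kr
  86,700 kr × 19% = 16,473 kr
  → 58,713 kr

Parallel minimum levy:
  Adjusted income: 470,700 kr + 115,500 kr + 8,100 kr = 594,300 kr
  Less exemption 107,000 kr → base 487,300 kr
  487,300 kr × 10% = 48,730 kr

48,730 kr ≤ 58,713 kr, so no add-on is due.

0 kr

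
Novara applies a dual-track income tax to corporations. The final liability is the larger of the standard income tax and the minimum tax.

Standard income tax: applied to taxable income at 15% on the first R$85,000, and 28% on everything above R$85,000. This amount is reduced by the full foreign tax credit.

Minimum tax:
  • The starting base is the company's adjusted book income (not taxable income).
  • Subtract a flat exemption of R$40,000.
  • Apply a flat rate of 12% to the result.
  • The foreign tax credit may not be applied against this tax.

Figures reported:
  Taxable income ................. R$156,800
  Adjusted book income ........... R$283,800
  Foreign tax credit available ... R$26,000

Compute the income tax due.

Standard income tax:
  R$85,000 × 15% = R$12,750
  R$71,800 × 28% = R$20,104
  → R$32,854
  Less foreign tax credit R$26,000 → R$6,854

Minimum tax:
  Base (adjusted book income): R$283,800
  Less exemption R$40,000 → base R$243,800
  R$243,800 × 12% = R$29,256

R$29,256 > R$6,854, so the minimum tax is the binding amount.

R$29,256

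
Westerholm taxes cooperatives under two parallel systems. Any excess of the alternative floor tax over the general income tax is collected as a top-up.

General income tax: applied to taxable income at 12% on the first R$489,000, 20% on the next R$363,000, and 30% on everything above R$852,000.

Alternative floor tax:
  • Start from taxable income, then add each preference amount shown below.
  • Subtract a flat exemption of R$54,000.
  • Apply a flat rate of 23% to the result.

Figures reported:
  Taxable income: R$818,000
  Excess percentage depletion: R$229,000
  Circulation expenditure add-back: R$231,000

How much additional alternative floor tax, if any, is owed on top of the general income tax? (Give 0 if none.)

R$157,040

Alternative floor tax:
  Adjusted income: R$818,000 + R$229,000 + R$231,000 = R$1,278,000
  Less exemption R$54,000 → base R$1,224,000
  R$1,224,000 × 23% = R$281,520

General income tax:
  R$489,000 × 12% = R$58,680
  R$329,000 × 20% = R$65,800
  → R$124,480

Excess of alternative floor tax over general income tax: R$281,520 − R$124,480 = R$157,040.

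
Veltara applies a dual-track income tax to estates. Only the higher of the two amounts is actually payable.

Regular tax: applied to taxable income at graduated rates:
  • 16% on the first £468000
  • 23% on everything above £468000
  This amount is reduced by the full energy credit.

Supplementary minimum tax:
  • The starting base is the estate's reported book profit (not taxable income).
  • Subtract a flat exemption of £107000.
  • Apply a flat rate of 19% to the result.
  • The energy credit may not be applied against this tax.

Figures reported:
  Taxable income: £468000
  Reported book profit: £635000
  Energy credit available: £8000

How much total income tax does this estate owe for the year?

Supplementary minimum tax:
  Base (reported book profit): £635000
  Less exemption £107000 → base £528000
  £528000 × 19% = £100320

Regular tax:
  £468000 × 16% = £74880
  Less energy credit £8000 → £66880

£100320 > £66880, so the supplementary minimum tax is the binding amount.

£100320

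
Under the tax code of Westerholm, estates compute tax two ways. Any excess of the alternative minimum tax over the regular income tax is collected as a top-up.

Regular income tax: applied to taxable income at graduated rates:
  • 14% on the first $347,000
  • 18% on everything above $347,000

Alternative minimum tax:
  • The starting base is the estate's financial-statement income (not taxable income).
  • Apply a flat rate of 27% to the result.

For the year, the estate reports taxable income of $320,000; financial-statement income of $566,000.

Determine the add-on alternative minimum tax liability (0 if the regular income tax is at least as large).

$108,020

Regular income tax:
  $320,000 × 14% = $44,800

Alternative minimum tax:
  Base (financial-statement income): $566,000
  $566,000 × 27% = $152,820

Excess of alternative minimum tax over regular income tax: $152,820 − $44,800 = $108,020.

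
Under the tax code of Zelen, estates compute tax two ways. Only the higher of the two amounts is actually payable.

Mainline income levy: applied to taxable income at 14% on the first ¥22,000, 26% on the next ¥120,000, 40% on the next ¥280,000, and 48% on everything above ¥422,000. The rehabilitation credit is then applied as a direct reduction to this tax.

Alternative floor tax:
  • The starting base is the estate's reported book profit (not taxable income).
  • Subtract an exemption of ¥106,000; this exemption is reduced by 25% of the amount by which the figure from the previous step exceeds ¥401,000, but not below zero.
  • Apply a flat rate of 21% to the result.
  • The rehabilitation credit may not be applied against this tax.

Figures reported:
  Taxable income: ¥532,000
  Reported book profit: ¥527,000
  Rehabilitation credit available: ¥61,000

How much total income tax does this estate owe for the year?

¥138,080

Alternative floor tax:
  Base (reported book profit): ¥527,000
  Exemption: ¥106,000 − 25% × (¥527,000 − ¥401,000) = ¥106,000 − ¥31,500 = ¥74,500
  Base: ¥527,000 − ¥74,500 = ¥452,500
  ¥452,500 × 21% = ¥95,025

Mainline income levy:
  ¥22,000 × 14% = ¥3,080
  ¥120,000 × 26% = ¥31,200
  ¥280,000 × 40% = ¥112,000
  ¥110,000 × 48% = ¥52,800
  → ¥199,080
  Less rehabilitation credit ¥61,000 → ¥138,080

¥138,080 > ¥95,025, so the mainline income levy governs.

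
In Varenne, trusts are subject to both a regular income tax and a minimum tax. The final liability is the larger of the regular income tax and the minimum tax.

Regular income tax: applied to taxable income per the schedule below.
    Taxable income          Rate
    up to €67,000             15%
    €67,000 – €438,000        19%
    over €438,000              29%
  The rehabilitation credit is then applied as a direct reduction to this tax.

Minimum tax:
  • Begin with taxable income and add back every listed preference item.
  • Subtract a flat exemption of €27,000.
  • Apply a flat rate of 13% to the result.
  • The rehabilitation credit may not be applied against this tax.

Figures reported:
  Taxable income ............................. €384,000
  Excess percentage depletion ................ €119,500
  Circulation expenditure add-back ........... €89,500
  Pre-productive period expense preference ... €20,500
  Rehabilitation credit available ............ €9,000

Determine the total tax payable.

€76,245

Regular income tax:
  €67,000 × 15% = €10,050
  €317,000 × 19% = €60,230
  → €70,280
  Less rehabilitation credit €9,000 → €61,280

Minimum tax:
  Adjusted income: €384,000 + €119,500 + €89,500 + €20,500 = €613,500
  Less exemption €27,000 → base €586,500
  €586,500 × 13% = €76,245

€76,245 > €61,280, so the minimum tax is the binding amount.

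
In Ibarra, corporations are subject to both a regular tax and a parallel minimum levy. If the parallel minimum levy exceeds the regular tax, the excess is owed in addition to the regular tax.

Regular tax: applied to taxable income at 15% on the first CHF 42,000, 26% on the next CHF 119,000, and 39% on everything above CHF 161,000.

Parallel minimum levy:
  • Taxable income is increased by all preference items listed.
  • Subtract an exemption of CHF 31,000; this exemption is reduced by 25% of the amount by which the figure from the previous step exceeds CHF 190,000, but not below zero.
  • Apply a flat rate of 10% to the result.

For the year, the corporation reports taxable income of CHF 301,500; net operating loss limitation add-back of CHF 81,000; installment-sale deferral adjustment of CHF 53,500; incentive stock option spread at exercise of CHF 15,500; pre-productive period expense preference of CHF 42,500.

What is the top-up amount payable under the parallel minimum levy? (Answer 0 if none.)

CHF 0

Regular tax:
  CHF 42,000 × 15% = CHF 6,300
  CHF 119,000 × 26% = CHF 30,940
  CHF 140,500 × 39% = CHF 54,795
  → CHF 92,035

Parallel minimum levy:
  Adjusted income: CHF 301,500 + CHF 81,000 + CHF 53,500 + CHF 15,500 + CHF 42,500 = CHF 494,000
  Exemption: 25% × (CHF 494,000 − CHF 190,000) = CHF 76,000 ≥ CHF 31,000, so the exemption is fully phased out
  Base: CHF 494,000 − CHF 0 = CHF 494,000
  CHF 494,000 × 10% = CHF 49,400

CHF 49,400 ≤ CHF 92,035, so no add-on is due.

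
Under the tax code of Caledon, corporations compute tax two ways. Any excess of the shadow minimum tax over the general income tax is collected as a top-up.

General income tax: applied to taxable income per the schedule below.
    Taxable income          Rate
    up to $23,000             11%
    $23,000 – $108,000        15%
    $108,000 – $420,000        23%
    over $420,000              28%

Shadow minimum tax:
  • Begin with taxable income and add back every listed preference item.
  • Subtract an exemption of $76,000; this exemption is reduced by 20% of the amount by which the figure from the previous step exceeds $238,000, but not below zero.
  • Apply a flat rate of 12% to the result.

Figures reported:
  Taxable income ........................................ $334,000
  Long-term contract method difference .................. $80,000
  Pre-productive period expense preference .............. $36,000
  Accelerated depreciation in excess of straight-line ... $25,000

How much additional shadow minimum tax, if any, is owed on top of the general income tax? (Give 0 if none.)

General income tax:
  $23,000 × 11% = $2,530
  $85,000 × 15% = $12,750
  $226,000 × 23% = $51,980
  → $67,260

Shadow minimum tax:
  Adjusted income: $334,000 + $80,000 + $36,000 + $25,000 = $475,000
  Exemption: $76,000 − 20% × ($475,000 − $238,000) = $76,000 − $47,400 = $28,600
  Base: $475,000 − $28,600 = $446,400
  $446,400 × 12% = $53,568

$53,568 ≤ $67,260, so no add-on is due.

$0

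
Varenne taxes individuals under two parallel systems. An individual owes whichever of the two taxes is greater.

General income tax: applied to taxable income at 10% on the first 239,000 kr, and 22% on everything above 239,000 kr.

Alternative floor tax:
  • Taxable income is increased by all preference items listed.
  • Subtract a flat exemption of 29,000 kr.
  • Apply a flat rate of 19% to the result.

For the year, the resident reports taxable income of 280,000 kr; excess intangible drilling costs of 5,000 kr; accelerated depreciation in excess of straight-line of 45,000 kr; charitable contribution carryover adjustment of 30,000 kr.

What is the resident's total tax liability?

General income tax:
  239,000 kr × 10% = 23,900 kr
  41,000 kr × 22% = 9,020 kr
  → 32,920 kr

Alternative floor tax:
  Adjusted income: 280,000 kr + 5,000 kr + 45,000 kr + 30,000 kr = 360,000 kr
  Less exemption 29,000 kr → base 331,000 kr
  331,000 kr × 19% = 62,890 kr

62,890 kr > 32,920 kr, so the alternative floor tax is the binding amount.

62,890 kr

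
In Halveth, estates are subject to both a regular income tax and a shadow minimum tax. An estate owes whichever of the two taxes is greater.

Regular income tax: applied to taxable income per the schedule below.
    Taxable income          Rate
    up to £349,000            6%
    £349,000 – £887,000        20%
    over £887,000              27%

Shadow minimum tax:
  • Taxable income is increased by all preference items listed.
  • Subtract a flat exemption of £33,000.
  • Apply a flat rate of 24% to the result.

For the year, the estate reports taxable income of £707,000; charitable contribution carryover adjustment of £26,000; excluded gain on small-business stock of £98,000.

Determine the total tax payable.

Shadow minimum tax:
  Adjusted income: £707,000 + £26,000 + £98,000 = £831,000
  Less exemption £33,000 → base £798,000
  £798,000 × 24% = £191,520

Regular income tax:
  £349,000 × 6% = £20,940
  £358,000 × 20% = £71,600
  → £92,540

£191,520 > £92,540, so the shadow minimum tax is the binding amount.

£191,520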